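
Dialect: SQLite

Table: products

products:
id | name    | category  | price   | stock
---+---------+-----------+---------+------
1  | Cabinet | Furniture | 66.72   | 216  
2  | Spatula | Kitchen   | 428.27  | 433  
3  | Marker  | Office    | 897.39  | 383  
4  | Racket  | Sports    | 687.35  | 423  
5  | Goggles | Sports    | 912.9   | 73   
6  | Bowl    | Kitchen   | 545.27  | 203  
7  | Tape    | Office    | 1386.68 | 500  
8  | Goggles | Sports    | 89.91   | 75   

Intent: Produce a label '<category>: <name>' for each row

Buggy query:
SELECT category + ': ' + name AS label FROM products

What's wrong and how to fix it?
Bug: SQLite uses || for string concatenation; + coerces text to numbers (yielding 0)

Fix: Replace + with || to concatenate text

Corrected query:
SELECT category || ': ' || name AS label FROM products

Result:
label             
------------------
Furniture: Cabinet
Kitchen: Spatula  
Office: Marker    
Sports: Racket    
Sports: Goggles   
Kitchen: Bowl     
Office: Tape      
Sports: Goggles   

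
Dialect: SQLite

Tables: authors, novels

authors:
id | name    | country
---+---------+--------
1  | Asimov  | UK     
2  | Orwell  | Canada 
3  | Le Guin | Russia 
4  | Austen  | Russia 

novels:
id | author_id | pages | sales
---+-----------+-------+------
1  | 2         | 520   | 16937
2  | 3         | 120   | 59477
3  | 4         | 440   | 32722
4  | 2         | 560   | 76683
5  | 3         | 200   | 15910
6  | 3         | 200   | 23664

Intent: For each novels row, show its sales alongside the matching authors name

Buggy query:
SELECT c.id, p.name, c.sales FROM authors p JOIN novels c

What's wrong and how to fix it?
Bug: Missing join condition: each novels row is matched to all authors rows instead of just its own

Fix: Specify the join condition linking the foreign key to the parent id

Corrected query:
SELECT c.id, p.name, c.sales FROM authors p JOIN novels c ON c.author_id = p.id

Result:
id | name    | sales
---+---------+------
1  | Orwell  | 16937
2  | Le Guin | 59477
3  | Austen  | 32722
4  | Orwell  | 76683
5  | Le Guin | 15910
6  | Le Guin | 23664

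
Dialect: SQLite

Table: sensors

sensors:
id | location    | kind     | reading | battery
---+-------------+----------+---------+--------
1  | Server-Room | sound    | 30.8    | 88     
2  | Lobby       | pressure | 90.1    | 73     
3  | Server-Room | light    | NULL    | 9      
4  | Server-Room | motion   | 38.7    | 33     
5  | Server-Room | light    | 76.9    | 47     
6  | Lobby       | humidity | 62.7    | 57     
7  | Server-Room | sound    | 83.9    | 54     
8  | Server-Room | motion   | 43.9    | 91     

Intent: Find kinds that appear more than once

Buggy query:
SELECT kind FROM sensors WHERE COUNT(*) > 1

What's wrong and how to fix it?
Bug: COUNT(*) is an aggregate and cannot be used in WHERE

Fix: GROUP BY kind, then filter groups with HAVING COUNT(*) > 1

Corrected query:
SELECT kind FROM sensors GROUP BY kind HAVING COUNT(*) > 1

Result:
kind  
------
light 
motion
sound 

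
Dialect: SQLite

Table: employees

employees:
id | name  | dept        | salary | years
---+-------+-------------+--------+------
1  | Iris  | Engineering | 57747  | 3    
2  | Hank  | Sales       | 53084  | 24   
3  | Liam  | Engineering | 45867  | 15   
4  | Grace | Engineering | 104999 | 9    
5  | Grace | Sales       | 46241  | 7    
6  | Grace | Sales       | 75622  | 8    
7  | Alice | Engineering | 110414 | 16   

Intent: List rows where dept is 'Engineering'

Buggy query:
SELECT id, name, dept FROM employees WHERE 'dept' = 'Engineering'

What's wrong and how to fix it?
Bug: Single quotes denote string literals in SQL; the column name is being compared as a constant string

Fix: Reference the column as dept without single quotes

Corrected query:
SELECT id, name, dept FROM employees WHERE dept = 'Engineering'

Result:
id | name  | dept       
---+-------+------------
1  | Iris  | Engineering
3  | Liam  | Engineering
4  | Grace | Engineering
7  | Alice | Engineering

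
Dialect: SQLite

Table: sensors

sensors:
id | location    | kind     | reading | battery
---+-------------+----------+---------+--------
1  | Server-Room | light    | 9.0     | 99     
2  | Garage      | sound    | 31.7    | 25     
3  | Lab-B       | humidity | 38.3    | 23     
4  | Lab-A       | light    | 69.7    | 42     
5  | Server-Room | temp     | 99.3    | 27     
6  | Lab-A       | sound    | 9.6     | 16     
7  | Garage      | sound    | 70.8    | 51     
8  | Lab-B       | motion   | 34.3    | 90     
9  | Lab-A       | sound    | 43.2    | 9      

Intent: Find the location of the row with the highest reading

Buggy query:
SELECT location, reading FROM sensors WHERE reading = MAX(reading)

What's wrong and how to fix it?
Bug: MAX(reading) is an aggregate and cannot be used directly in WHERE

Fix: Use a subquery: WHERE reading = (SELECT MAX(reading) FROM sensors)

Corrected query:
SELECT location, reading FROM sensors WHERE reading = (SELECT MAX(reading) FROM sensors)

Result:
location    | reading
------------+--------
Server-Room | 99.3   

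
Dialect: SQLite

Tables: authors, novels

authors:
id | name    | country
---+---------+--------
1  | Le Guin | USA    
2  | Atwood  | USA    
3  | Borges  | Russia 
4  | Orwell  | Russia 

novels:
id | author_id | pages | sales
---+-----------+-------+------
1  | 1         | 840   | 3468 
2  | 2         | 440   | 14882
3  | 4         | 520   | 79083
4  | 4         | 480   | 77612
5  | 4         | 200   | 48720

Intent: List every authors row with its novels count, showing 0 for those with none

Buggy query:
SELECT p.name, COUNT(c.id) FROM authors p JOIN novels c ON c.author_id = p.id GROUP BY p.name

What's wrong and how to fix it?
Bug: An inner join excludes parents with zero children

Fix: Use LEFT JOIN so parents without children still appear (COUNT(c.id) gives 0)

Corrected query:
SELECT p.name, COUNT(c.id) FROM authors p LEFT JOIN novels c ON c.author_id = p.id GROUP BY p.name

Result:
name    | COUNT(c.id)
--------+------------
Atwood  | 1          
Borges  | 0          
Le Guin | 1          
Orwell  | 3          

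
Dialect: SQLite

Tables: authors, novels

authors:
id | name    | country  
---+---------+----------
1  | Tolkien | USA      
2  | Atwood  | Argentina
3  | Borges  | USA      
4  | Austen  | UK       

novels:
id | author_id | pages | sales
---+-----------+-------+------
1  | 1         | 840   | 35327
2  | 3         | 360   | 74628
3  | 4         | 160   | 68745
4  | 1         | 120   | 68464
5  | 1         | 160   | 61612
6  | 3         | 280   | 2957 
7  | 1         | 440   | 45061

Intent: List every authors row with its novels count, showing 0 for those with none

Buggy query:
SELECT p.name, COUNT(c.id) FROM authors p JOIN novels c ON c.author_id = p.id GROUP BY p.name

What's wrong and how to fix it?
Bug: An inner join excludes parents with zero children

Fix: Switch to LEFT JOIN to retain unmatched parent rows

Corrected query:
SELECT p.name, COUNT(c.id) FROM authors p LEFT JOIN novels c ON c.author_id = p.id GROUP BY p.name

Result:
name    | COUNT(c.id)
--------+------------
Atwood  | 0          
Austen  | 1          
Borges  | 2          
Tolkien | 4          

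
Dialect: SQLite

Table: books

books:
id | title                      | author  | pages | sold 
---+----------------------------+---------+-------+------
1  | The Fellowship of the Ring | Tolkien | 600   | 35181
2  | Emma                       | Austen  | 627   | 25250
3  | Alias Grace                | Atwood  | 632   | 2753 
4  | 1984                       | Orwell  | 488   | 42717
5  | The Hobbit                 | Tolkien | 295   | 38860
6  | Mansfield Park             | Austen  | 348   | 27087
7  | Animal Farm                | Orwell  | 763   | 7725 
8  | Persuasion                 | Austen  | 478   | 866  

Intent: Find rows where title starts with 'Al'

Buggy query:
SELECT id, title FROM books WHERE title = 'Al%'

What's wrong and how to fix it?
Bug: Wildcards only work with LIKE; '=' treats '%' as a literal character

Fix: Replace '=' with LIKE so 'Al%' is treated as a pattern

Corrected query:
SELECT id, title FROM books WHERE title LIKE 'Al%'

Result:
id | title      
---+------------
3  | Alias Grace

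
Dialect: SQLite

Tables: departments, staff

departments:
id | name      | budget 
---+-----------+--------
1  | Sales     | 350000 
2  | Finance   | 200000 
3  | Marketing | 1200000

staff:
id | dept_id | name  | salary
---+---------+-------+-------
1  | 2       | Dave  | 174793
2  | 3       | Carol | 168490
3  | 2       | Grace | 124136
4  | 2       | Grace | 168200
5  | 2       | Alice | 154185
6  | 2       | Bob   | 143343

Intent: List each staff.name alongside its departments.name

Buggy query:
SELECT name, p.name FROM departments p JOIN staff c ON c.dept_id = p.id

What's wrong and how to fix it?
Bug: 'name' exists in both joined tables, so the database can't tell which one is meant

Fix: Prefix ambiguous columns with the table alias

Corrected query:
SELECT c.name, p.name FROM departments p JOIN staff c ON c.dept_id = p.id

Result:
name  | name     
------+----------
Dave  | Finance  
Carol | Marketing
Grace | Finance  
Grace | Finance  
Alice | Finance  
Bob   | Finance  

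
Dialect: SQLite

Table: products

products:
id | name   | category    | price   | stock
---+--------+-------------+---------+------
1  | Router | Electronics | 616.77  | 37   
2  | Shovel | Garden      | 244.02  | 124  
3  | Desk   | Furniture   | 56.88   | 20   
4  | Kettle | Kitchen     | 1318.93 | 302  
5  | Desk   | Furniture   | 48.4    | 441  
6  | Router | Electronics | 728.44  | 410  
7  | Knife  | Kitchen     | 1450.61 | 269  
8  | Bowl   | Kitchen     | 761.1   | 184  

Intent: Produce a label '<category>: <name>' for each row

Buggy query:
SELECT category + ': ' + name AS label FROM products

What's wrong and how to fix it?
Bug: '+' is numeric addition; on text columns SQLite converts them to 0 instead of concatenating

Fix: Use the || operator for string concatenation

Corrected query:
SELECT category || ': ' || name AS label FROM products

Result:
label              
-------------------
Electronics: Router
Garden: Shovel     
Furniture: Desk    
Kitchen: Kettle    
Furniture: Desk    
Electronics: Router
Kitchen: Knife     
Kitchen: Bowl      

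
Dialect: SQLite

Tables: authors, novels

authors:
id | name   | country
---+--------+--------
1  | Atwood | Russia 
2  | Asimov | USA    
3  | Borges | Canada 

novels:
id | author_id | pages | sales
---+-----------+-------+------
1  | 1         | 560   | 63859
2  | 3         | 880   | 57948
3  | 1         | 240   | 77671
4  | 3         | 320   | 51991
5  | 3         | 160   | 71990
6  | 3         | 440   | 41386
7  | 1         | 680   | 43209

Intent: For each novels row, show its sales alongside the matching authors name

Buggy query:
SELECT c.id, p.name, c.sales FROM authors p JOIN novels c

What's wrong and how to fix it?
Bug: Missing join condition: each novels row is matched to all authors rows instead of just its own

Fix: Add ON c.author_id = p.id to the JOIN

Corrected query:
SELECT c.id, p.name, c.sales FROM authors p JOIN novels c ON c.author_id = p.id

Result:
id | name   | sales
---+--------+------
1  | Atwood | 63859
2  | Borges | 57948
3  | Atwood | 77671
4  | Borges | 51991
5  | Borges | 71990
6  | Borges | 41386
7  | Atwood | 43209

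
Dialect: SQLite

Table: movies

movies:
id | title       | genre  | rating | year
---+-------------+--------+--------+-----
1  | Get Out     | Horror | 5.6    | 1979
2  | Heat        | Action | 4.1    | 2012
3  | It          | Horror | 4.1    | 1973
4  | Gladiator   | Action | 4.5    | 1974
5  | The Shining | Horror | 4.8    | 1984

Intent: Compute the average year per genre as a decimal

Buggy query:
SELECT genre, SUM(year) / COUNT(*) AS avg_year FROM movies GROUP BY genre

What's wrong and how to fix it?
Bug: SUM(year) and COUNT(*) are both integers; the division truncates the fractional part

Fix: Cast one side to REAL so the division keeps the fractional part

Corrected query:
SELECT genre, SUM(year) * 1.0 / COUNT(*) AS avg_year FROM movies GROUP BY genre

Result:
genre  | avg_year   
-------+------------
Action | 1993       
Horror | 1978.666667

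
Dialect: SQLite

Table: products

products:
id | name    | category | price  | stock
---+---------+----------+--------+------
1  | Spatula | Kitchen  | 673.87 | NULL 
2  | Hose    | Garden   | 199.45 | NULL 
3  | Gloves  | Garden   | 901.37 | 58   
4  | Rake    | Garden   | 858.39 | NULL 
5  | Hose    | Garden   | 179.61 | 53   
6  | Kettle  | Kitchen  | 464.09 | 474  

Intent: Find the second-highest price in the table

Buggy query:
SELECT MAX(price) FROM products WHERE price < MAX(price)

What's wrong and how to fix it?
Bug: The inner MAX is an aggregate inside WHERE, which is not allowed

Fix: Put the inner MAX in a scalar subquery

Corrected query:
SELECT MAX(price) FROM products WHERE price < (SELECT MAX(price) FROM products)

Result:
MAX(price)
----------
858.39    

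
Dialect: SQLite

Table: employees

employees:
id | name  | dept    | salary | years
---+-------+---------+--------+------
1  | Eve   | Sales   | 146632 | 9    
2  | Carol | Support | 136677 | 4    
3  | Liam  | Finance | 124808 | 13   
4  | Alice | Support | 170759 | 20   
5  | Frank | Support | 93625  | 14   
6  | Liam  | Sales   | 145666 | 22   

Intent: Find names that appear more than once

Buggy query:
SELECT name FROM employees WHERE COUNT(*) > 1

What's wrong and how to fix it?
Bug: COUNT(*) is an aggregate and cannot be used in WHERE

Fix: GROUP BY name, then filter groups with HAVING COUNT(*) > 1

Corrected query:
SELECT name FROM employees GROUP BY name HAVING COUNT(*) > 1

Result:
name
----
Liam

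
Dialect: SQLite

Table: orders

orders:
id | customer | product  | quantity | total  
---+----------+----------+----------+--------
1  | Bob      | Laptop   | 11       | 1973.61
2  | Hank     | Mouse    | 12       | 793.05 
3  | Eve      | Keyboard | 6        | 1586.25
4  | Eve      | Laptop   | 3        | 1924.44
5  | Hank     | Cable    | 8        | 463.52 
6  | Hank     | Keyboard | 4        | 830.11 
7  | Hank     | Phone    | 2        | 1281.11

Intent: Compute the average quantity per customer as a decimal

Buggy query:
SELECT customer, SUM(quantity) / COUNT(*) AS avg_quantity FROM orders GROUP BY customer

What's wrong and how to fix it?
Bug: Both operands are integers, so '/' performs integer division and truncates

Fix: Cast one side to REAL so the division keeps the fractional part

Corrected query:
SELECT customer, SUM(quantity) * 1.0 / COUNT(*) AS avg_quantity FROM orders GROUP BY customer

Result:
customer | avg_quantity
---------+-------------
Bob      | 11          
Eve      | 4.5         
Hank     | 6.5         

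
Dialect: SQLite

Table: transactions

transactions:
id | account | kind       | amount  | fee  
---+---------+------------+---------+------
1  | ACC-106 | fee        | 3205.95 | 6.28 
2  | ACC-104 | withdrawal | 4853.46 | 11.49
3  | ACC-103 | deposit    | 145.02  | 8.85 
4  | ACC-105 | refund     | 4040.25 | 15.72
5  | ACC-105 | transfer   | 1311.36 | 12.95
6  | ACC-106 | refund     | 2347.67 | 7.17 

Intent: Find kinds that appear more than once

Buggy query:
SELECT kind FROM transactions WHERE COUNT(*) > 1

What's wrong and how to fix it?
Bug: WHERE can't reference COUNT(*); aggregates are computed after WHERE

Fix: GROUP BY kind, then filter groups with HAVING COUNT(*) > 1

Corrected query:
SELECT kind FROM transactions GROUP BY kind HAVING COUNT(*) > 1

Result:
kind  
------
refund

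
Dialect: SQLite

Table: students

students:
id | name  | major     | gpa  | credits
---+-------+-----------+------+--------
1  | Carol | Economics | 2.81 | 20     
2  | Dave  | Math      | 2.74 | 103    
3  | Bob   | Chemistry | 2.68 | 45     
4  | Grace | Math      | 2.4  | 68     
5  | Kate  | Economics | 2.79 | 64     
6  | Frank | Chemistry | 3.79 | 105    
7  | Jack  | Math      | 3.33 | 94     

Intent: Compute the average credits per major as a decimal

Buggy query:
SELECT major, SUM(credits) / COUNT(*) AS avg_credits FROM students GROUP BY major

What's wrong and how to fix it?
Bug: SUM(credits) and COUNT(*) are both integers; the division truncates the fractional part

Fix: Cast one side to REAL so the division keeps the fractional part

Corrected query:
SELECT major, SUM(credits) * 1.0 / COUNT(*) AS avg_credits FROM students GROUP BY major

Result:
major     | avg_credits
----------+------------
Chemistry | 75         
Economics | 42         
Math      | 88.333333  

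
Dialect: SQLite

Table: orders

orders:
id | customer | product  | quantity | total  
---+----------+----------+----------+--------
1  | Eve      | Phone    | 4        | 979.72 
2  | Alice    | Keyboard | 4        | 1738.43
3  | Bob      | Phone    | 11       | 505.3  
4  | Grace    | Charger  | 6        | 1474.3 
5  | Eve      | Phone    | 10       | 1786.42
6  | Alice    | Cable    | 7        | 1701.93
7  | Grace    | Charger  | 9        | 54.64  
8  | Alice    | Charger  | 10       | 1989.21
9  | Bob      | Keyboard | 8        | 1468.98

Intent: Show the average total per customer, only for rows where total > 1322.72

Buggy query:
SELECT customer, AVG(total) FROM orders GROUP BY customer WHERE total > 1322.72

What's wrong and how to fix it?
Bug: Row-level WHERE must come before GROUP BY in the clause order

Fix: Move the WHERE clause before GROUP BY

Corrected query:
SELECT customer, AVG(total) FROM orders WHERE total > 1322.72 GROUP BY customer

Result:
customer | AVG(total) 
---------+------------
Alice    | 1809.856667
Bob      | 1468.98    
Eve      | 1786.42    
Grace    | 1474.3     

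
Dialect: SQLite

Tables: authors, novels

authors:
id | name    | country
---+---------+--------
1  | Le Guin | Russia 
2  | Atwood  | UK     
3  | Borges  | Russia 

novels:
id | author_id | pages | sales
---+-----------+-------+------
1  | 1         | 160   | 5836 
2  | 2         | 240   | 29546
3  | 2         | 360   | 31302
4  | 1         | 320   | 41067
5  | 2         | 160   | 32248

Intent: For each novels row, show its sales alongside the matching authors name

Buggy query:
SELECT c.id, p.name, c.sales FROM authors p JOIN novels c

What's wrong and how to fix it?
Bug: JOIN with no ON clause produces a cartesian product; every novels row pairs with every authors row

Fix: Specify the join condition linking the foreign key to the parent id

Corrected query:
SELECT c.id, p.name, c.sales FROM authors p JOIN novels c ON c.author_id = p.id

Result:
id | name    | sales
---+---------+------
1  | Le Guin | 5836 
2  | Atwood  | 29546
3  | Atwood  | 31302
4  | Le Guin | 41067
5  | Atwood  | 32248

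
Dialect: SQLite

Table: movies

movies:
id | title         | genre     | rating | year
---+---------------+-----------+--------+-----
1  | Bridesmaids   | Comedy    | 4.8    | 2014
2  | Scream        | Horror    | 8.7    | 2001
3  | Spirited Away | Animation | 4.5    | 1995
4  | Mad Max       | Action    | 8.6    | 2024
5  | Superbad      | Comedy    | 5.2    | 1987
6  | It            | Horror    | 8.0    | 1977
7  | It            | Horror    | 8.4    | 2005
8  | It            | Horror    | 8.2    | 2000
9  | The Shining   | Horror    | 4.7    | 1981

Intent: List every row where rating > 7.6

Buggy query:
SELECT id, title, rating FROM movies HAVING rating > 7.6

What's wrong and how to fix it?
Bug: HAVING filters the output of aggregation, but this query has no GROUP BY and no aggregate functions, so SQLite rejects it (HAVING clause on a non-aggregate query); the condition here is per row

Fix: Use WHERE for row-level filtering

Corrected query:
SELECT id, title, rating FROM movies WHERE rating > 7.6

Result:
id | title   | rating
---+---------+-------
2  | Scream  | 8.7   
4  | Mad Max | 8.6   
6  | It      | 8     
7  | It      | 8.4   
8  | It      | 8.2   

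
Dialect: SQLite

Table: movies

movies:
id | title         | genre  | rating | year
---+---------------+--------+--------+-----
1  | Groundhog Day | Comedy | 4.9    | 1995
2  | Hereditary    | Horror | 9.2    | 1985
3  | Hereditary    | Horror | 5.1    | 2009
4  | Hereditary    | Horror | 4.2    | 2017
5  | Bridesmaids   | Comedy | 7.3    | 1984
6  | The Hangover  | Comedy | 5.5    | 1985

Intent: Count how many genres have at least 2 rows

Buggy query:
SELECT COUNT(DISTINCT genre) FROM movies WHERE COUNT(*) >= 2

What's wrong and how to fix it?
Bug: WHERE filters individual rows, not groups, so a group-level COUNT is invalid there

Fix: Group first with HAVING COUNT(*) >= 2, then COUNT the resulting groups

Corrected query:
SELECT COUNT(*) FROM (SELECT genre FROM movies GROUP BY genre HAVING COUNT(*) >= 2)

Result:
COUNT(*)
--------
2       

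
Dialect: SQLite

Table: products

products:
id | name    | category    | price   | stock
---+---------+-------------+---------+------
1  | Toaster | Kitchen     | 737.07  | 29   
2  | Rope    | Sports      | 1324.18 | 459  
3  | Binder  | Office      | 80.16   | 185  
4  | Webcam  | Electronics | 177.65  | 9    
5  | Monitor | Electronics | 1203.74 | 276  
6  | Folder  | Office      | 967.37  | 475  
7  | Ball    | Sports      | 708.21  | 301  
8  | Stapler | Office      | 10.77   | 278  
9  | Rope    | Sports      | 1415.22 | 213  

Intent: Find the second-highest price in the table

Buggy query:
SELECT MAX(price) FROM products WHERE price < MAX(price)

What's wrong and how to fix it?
Bug: The inner MAX is an aggregate inside WHERE, which is not allowed

Fix: Compute the overall MAX in a subquery, then take MAX of rows below it

Corrected query:
SELECT MAX(price) FROM products WHERE price < (SELECT MAX(price) FROM products)

Result:
MAX(price)
----------
1324.18   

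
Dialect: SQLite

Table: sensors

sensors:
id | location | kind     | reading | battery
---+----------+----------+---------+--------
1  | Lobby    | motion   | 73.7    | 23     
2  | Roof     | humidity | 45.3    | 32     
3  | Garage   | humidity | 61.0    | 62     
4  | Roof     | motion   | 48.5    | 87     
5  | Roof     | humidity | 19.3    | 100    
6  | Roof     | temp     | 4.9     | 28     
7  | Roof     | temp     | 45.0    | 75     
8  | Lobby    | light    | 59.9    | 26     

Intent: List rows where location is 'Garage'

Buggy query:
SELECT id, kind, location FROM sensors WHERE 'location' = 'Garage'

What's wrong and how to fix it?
Bug: 'location' in single quotes is a string literal, not the column; the comparison is literal-vs-literal and never true

Fix: Reference the column as location without single quotes

Corrected query:
SELECT id, kind, location FROM sensors WHERE location = 'Garage'

Result:
id | kind     | location
---+----------+---------
3  | humidity | Garage  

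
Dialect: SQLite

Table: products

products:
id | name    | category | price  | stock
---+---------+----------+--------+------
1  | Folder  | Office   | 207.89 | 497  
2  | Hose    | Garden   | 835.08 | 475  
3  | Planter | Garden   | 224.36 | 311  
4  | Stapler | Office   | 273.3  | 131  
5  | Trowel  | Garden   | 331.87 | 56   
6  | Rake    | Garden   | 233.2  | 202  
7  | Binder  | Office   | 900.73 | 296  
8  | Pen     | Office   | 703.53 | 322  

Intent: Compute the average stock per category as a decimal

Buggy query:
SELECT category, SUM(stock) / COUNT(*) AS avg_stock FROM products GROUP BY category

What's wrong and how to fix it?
Bug: SUM(stock) and COUNT(*) are both integers; the division truncates the fractional part

Fix: Cast one side to REAL so the division keeps the fractional part

Corrected query:
SELECT category, SUM(stock) * 1.0 / COUNT(*) AS avg_stock FROM products GROUP BY category

Result:
category | avg_stock
---------+----------
Garden   | 261      
Office   | 311.5    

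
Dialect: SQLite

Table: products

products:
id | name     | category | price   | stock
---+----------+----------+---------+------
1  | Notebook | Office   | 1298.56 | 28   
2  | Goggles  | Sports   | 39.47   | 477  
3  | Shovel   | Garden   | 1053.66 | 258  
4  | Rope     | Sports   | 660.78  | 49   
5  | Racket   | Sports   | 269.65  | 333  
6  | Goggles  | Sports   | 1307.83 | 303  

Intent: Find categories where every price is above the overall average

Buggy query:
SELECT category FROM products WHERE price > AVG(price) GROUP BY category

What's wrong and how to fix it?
Bug: WHERE evaluates per row before aggregation, so AVG() is unavailable

Fix: Compute the overall average in a scalar subquery and compare each group's MIN against it in HAVING

Corrected query:
SELECT category FROM products GROUP BY category HAVING MIN(price) > (SELECT AVG(price) FROM products)

Result:
category
--------
Garden  
Office  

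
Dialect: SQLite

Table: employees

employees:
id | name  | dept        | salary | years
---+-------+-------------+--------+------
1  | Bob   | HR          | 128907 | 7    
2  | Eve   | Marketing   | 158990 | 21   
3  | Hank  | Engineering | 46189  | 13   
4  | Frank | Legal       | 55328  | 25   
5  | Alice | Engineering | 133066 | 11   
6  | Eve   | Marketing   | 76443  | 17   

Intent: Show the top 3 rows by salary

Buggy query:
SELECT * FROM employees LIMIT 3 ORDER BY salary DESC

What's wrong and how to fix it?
Bug: ORDER BY cannot follow LIMIT; LIMIT is the final clause

Fix: Swap the clauses: ORDER BY first, then LIMIT

Corrected query:
SELECT * FROM employees ORDER BY salary DESC LIMIT 3

Result:
id | name  | dept        | salary | years
---+-------+-------------+--------+------
2  | Eve   | Marketing   | 158990 | 21   
5  | Alice | Engineering | 133066 | 11   
1  | Bob   | HR          | 128907 | 7    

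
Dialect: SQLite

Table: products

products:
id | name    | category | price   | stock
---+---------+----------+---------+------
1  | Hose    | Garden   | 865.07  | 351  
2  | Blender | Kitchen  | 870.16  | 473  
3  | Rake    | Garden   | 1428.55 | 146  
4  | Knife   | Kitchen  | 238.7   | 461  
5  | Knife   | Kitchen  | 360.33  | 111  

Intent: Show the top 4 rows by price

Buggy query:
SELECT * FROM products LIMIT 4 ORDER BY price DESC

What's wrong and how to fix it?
Bug: LIMIT must come after ORDER BY

Fix: Swap the clauses: ORDER BY first, then LIMIT

Corrected query:
SELECT * FROM products ORDER BY price DESC LIMIT 4

Result:
id | name    | category | price   | stock
---+---------+----------+---------+------
3  | Rake    | Garden   | 1428.55 | 146  
2  | Blender | Kitchen  | 870.16  | 473  
1  | Hose    | Garden   | 865.07  | 351  
5  | Knife   | Kitchen  | 360.33  | 111  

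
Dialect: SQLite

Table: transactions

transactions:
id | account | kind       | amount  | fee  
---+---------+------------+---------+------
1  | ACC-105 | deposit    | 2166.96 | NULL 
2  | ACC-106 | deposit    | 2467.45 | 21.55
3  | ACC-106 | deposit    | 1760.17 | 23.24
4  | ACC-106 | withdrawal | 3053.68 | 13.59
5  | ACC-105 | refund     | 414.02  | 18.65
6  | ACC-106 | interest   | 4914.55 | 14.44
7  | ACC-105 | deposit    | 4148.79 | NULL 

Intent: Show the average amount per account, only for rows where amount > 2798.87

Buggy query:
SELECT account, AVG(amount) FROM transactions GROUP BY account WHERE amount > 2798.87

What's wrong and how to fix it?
Bug: WHERE cannot follow GROUP BY

Fix: Place WHERE between FROM and GROUP BY

Corrected query:
SELECT account, AVG(amount) FROM transactions WHERE amount > 2798.87 GROUP BY account

Result:
account | AVG(amount)
--------+------------
ACC-105 | 4148.79    
ACC-106 | 3984.115   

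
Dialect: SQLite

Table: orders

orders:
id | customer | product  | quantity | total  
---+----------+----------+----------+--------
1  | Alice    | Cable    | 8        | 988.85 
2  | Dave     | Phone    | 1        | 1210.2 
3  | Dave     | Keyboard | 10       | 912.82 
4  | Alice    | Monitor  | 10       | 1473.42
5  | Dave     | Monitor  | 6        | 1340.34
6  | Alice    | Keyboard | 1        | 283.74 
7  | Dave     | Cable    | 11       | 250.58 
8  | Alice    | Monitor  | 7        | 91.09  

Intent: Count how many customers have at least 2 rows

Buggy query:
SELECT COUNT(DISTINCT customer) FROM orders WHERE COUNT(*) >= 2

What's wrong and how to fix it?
Bug: COUNT(*) cannot appear in WHERE; the per-group count doesn't exist yet

Fix: Use a subquery that GROUPs and filters with HAVING, then count its rows

Corrected query:
SELECT COUNT(*) FROM (SELECT customer FROM orders GROUP BY customer HAVING COUNT(*) >= 2)

Result:
COUNT(*)
--------
2       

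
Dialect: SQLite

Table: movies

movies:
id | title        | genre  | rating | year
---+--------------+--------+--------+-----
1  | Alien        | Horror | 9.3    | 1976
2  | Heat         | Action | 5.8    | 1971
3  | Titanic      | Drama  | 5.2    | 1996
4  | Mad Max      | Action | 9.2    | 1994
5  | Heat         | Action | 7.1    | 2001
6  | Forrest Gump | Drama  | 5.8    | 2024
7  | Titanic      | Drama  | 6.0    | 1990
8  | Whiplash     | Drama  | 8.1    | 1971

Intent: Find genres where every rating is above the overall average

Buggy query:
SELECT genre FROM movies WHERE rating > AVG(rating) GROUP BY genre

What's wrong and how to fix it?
Bug: AVG() is an aggregate; it can't sit directly in WHERE

Fix: Compute the overall average in a scalar subquery and compare each group's MIN against it in HAVING

Corrected query:
SELECT genre FROM movies GROUP BY genre HAVING MIN(rating) > (SELECT AVG(rating) FROM movies)

Result:
genre 
------
Horror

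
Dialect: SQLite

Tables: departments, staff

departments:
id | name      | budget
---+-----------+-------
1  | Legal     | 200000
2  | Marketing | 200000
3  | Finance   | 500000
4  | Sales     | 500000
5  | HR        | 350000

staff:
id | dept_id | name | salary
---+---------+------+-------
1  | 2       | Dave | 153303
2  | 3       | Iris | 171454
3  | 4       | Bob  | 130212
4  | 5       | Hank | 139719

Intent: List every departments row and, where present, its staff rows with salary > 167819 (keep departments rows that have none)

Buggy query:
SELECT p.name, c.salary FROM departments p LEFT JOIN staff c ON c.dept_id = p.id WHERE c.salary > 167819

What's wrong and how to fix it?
Bug: Filtering c.salary in WHERE discards the NULL rows produced by LEFT JOIN, turning it into an inner join

Fix: Put 'c.salary > 167819' in the JOIN's ON clause instead of WHERE

Corrected query:
SELECT p.name, c.salary FROM departments p LEFT JOIN staff c ON c.dept_id = p.id AND c.salary > 167819

Result:
name      | salary
----------+-------
Legal     | NULL  
Marketing | NULL  
Finance   | 171454
Sales     | NULL  
HR        | NULL  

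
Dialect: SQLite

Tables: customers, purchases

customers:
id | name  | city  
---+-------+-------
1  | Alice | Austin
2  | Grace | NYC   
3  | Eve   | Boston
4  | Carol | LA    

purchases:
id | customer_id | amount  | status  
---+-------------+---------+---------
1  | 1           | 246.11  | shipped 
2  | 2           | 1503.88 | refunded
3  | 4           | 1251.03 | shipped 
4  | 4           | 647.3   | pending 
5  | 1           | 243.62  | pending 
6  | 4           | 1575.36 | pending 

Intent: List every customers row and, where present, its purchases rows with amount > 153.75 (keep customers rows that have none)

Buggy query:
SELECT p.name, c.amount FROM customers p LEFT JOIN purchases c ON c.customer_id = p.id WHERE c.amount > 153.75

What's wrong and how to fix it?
Bug: A WHERE condition on the right-hand table after LEFT JOIN drops unmatched parents

Fix: Move the right-table condition into the ON clause so unmatched parents are kept

Corrected query:
SELECT p.name, c.amount FROM customers p LEFT JOIN purchases c ON c.customer_id = p.id AND c.amount > 153.75

Result:
name  | amount 
------+--------
Alice | 243.62 
Alice | 246.11 
Grace | 1503.88
Eve   | NULL   
Carol | 647.3  
Carol | 1251.03
Carol | 1575.36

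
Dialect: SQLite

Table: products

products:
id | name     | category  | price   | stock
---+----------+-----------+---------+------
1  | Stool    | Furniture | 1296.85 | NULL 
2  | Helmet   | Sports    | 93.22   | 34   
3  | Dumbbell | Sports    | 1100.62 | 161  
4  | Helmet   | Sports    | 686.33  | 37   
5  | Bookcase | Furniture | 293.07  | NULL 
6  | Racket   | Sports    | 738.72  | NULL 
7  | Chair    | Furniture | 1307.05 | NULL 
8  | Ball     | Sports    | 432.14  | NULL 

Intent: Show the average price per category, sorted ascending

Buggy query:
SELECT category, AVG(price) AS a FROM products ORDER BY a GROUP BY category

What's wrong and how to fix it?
Bug: GROUP BY must precede ORDER BY

Fix: Move ORDER BY to the end, after GROUP BY

Corrected query:
SELECT category, AVG(price) AS a FROM products GROUP BY category ORDER BY a

Result:
category  | a         
----------+-----------
Sports    | 610.206   
Furniture | 965.656667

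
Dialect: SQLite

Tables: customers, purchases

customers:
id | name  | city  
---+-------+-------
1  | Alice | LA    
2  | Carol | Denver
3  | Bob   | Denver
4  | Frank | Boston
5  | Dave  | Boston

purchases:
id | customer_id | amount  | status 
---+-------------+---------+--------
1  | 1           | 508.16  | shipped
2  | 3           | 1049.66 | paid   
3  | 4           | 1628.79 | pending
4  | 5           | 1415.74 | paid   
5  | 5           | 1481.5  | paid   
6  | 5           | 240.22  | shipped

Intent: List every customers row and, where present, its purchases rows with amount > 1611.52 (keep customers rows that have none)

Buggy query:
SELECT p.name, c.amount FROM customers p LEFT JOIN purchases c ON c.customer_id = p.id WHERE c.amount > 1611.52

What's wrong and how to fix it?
Bug: Filtering c.amount in WHERE discards the NULL rows produced by LEFT JOIN, turning it into an inner join

Fix: Move the right-table condition into the ON clause so unmatched parents are kept

Corrected query:
SELECT p.name, c.amount FROM customers p LEFT JOIN purchases c ON c.customer_id = p.id AND c.amount > 1611.52

Result:
name  | amount 
------+--------
Alice | NULL   
Carol | NULL   
Bob   | NULL   
Frank | 1628.79
Dave  | NULL   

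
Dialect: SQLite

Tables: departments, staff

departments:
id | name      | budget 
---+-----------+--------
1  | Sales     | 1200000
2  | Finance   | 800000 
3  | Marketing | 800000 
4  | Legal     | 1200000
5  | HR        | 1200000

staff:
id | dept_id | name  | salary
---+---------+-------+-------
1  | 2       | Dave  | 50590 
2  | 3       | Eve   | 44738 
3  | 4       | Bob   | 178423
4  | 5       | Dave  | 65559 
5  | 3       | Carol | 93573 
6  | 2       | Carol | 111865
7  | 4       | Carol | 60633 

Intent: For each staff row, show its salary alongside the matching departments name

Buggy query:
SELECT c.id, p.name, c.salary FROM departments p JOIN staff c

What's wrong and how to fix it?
Bug: JOIN with no ON clause produces a cartesian product; every staff row pairs with every departments row

Fix: Specify the join condition linking the foreign key to the parent id

Corrected query:
SELECT c.id, p.name, c.salary FROM departments p JOIN staff c ON c.dept_id = p.id

Result:
id | name      | salary
---+-----------+-------
1  | Finance   | 50590 
2  | Marketing | 44738 
3  | Legal     | 178423
4  | HR        | 65559 
5  | Marketing | 93573 
6  | Finance   | 111865
7  | Legal     | 60633 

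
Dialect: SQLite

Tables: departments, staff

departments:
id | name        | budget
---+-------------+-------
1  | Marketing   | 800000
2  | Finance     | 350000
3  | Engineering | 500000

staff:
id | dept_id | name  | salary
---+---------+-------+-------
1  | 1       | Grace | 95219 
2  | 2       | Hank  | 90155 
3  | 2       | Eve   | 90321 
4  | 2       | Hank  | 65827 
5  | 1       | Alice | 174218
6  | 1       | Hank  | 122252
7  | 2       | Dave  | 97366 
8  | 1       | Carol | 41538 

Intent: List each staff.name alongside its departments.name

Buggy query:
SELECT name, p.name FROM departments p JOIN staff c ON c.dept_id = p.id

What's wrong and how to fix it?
Bug: Both tables have a 'name' column; the unqualified reference is ambiguous

Fix: Prefix ambiguous columns with the table alias

Corrected query:
SELECT c.name, p.name FROM departments p JOIN staff c ON c.dept_id = p.id

Result:
name  | name     
------+----------
Grace | Marketing
Hank  | Finance  
Eve   | Finance  
Hank  | Finance  
Alice | Marketing
Hank  | Marketing
Dave  | Finance  
Carol | Marketing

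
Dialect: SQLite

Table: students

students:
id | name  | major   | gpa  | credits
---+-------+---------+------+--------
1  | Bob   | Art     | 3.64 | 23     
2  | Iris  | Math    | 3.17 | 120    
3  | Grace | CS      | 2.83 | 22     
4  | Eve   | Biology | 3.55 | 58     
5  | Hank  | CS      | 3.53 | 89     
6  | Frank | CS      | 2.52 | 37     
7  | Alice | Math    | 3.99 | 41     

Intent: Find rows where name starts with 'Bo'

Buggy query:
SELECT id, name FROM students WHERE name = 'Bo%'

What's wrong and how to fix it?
Bug: '=' compares the literal string including the % character; pattern matching needs LIKE

Fix: Replace '=' with LIKE so 'Bo%' is treated as a pattern

Corrected query:
SELECT id, name FROM students WHERE name LIKE 'Bo%'

Result:
id | name
---+-----
1  | Bob 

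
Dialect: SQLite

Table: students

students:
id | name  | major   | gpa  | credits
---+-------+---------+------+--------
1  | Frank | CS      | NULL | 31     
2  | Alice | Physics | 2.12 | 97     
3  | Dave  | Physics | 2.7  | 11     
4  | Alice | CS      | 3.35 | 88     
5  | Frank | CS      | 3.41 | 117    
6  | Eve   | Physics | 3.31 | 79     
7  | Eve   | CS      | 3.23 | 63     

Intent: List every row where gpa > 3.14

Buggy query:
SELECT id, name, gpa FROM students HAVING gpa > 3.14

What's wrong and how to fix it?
Bug: HAVING filters the output of aggregation, but this query has no GROUP BY and no aggregate functions, so SQLite rejects it (HAVING clause on a non-aggregate query); the condition here is per row

Fix: Use WHERE for row-level filtering

Corrected query:
SELECT id, name, gpa FROM students WHERE gpa > 3.14

Result:
id | name  | gpa 
---+-------+-----
4  | Alice | 3.35
5  | Frank | 3.41
6  | Eve   | 3.31
7  | Eve   | 3.23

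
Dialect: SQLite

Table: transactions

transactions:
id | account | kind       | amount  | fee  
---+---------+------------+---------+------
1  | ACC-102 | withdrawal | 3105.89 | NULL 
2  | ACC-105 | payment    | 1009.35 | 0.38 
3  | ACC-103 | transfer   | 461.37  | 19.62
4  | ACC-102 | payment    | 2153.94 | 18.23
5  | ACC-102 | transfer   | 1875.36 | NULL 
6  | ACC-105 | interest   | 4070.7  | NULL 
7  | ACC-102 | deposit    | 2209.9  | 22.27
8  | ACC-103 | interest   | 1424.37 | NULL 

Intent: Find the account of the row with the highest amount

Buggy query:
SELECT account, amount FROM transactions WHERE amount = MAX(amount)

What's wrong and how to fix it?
Bug: WHERE is evaluated per row; an aggregate over the whole table isn't defined there

Fix: Use a subquery: WHERE amount = (SELECT MAX(amount) FROM transactions)

Corrected query:
SELECT account, amount FROM transactions WHERE amount = (SELECT MAX(amount) FROM transactions)

Result:
account | amount
--------+-------
ACC-105 | 4070.7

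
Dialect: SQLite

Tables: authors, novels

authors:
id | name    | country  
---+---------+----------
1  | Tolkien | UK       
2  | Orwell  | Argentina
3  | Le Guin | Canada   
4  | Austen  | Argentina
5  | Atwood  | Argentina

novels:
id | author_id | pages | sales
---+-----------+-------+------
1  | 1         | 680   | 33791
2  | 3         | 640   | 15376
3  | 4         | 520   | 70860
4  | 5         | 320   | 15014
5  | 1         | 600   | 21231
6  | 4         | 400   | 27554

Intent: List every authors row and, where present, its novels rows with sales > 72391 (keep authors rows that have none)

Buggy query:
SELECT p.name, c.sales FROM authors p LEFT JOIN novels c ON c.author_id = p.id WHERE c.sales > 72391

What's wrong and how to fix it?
Bug: Filtering c.sales in WHERE discards the NULL rows produced by LEFT JOIN, turning it into an inner join

Fix: Put 'c.sales > 72391' in the JOIN's ON clause instead of WHERE

Corrected query:
SELECT p.name, c.sales FROM authors p LEFT JOIN novels c ON c.author_id = p.id AND c.sales > 72391

Result:
name    | sales
--------+------
Tolkien | NULL 
Orwell  | NULL 
Le Guin | NULL 
Austen  | NULL 
Atwood  | NULL 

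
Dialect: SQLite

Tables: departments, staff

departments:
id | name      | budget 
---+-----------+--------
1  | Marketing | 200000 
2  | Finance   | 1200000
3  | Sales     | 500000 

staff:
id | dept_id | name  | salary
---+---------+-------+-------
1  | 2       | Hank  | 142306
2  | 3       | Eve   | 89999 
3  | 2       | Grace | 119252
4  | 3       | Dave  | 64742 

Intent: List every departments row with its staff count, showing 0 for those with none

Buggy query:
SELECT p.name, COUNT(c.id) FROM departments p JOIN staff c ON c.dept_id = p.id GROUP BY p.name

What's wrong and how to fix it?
Bug: An inner join excludes parents with zero children

Fix: Switch to LEFT JOIN to retain unmatched parent rows

Corrected query:
SELECT p.name, COUNT(c.id) FROM departments p LEFT JOIN staff c ON c.dept_id = p.id GROUP BY p.name

Result:
name      | COUNT(c.id)
----------+------------
Finance   | 2          
Marketing | 0          
Sales     | 2          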